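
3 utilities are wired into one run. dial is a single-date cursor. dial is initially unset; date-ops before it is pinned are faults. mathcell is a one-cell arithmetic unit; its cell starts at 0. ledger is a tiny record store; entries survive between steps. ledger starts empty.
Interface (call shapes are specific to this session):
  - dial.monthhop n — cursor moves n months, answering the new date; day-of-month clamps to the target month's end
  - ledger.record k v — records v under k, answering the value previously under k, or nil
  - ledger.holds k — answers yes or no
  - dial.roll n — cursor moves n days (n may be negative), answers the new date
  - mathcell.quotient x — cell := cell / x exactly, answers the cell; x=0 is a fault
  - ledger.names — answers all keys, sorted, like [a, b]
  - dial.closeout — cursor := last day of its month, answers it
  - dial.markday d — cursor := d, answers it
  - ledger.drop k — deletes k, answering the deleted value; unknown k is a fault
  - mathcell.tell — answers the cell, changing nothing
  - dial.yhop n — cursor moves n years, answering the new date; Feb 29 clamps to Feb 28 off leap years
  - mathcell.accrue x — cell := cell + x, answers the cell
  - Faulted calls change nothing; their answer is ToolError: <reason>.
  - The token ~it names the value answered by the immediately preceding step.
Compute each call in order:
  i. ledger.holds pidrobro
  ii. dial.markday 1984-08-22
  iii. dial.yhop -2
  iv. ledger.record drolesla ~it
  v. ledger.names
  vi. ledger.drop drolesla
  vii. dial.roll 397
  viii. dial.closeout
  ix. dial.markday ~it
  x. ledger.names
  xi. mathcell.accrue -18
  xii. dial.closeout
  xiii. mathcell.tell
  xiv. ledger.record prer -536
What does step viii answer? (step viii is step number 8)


I use ledger.holds passing k→pidrobro, yielding no.
I use dial.markday passing d→1984-08-22, and get 1984-08-22.
Calling dial.yhop passing n→-2, → 1982-08-22.
I use ledger.record passing k→drolesla, v→~it, — result: nil.
I call ledger.names(), yielding [drolesla].
Now I run ledger.drop passing k→drolesla, which returns 1982-08-22.
I use dial.roll passing n→397: 1983-09-23.
Then dial.closeout(), giving 1983-09-30.
I try dial.markday passing d→~it, → 1983-09-30.
I run ledger.names, giving [].
I try mathcell.accrue passing x→-18, yielding -18.
Using dial.closeout(), and observe 1983-09-30.
I use mathcell.tell, — result: -18.
Invoking ledger.record passing k→prer, v→-536: nil.

Answer: 1983-09-30


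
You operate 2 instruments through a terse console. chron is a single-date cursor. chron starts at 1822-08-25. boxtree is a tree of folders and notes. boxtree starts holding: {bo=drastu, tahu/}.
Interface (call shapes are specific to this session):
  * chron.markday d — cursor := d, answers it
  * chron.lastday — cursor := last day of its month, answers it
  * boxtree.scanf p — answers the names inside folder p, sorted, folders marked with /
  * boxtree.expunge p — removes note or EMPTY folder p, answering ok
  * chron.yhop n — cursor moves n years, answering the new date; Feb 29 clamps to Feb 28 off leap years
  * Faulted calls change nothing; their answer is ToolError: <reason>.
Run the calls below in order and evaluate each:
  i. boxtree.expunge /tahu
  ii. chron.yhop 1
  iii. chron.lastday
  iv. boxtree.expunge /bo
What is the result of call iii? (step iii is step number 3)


% boxtree.expunge p→/tahu
[out] ok
% chron.yhop n→1
[out] 1823-08-25
% chron.lastday
[out] 1823-08-31
% boxtree.expunge p→/bo
[out] ok

Answer: 1823-08-31


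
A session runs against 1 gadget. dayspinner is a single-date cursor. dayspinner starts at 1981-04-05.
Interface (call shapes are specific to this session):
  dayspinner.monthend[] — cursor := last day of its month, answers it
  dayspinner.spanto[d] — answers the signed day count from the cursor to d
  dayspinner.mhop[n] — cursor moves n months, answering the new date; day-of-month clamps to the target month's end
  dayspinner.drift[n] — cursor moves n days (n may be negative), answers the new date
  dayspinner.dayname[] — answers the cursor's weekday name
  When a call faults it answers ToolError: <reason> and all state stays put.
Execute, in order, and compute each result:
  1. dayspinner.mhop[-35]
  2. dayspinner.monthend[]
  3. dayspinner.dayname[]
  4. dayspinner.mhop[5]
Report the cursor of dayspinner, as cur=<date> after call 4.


Answer: cur=1978-10-31

Derivation:
CALL dayspinner.mhop[-35]
RET  1978-05-05
CALL dayspinner.monthend[]
RET  1978-05-31
CALL dayspinner.dayname[]
RET  Wednesday
CALL dayspinner.mhop[5]
RET  1978-10-31


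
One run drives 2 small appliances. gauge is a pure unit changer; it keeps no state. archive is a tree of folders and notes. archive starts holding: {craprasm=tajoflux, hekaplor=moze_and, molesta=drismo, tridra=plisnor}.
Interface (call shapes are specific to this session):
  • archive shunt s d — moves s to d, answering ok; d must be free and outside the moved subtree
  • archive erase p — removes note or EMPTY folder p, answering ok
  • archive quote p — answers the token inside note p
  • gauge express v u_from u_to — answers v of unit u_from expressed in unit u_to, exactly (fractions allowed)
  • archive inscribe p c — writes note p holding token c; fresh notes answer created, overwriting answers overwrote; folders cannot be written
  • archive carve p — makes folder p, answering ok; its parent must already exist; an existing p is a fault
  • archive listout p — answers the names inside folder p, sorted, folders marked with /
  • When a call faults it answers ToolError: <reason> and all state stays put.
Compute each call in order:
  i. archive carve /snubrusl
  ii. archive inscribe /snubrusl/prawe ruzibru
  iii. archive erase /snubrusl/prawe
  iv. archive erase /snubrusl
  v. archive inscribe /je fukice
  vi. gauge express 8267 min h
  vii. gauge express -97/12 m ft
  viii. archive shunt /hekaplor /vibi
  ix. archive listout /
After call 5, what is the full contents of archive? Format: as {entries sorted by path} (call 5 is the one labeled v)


Answer: {craprasm=tajoflux, hekaplor=moze_and, je=fukice, molesta=drismo, tridra=plisnor}

Derivation:
Do: archive carve[p=/snubrusl]
See: ok
Do: archive inscribe[p=/snubrusl/prawe; c=ruzibru]
See: created
Do: archive erase[p=/snubrusl/prawe]
See: ok
Do: archive erase[p=/snubrusl]
See: ok
Do: archive inscribe[p=/je; c=fukice]
See: created
Do: gauge express[v=8267; u_from=min; u_to=h]
See: 8267/60
Do: gauge express[v=-97/12; u_from=m; u_to=ft]
See: -60625/2286
Do: archive shunt[s=/hekaplor; d=/vibi]
See: ok
Do: archive listout[p=/]
See: [craprasm, je, molesta, tridra, vibi]


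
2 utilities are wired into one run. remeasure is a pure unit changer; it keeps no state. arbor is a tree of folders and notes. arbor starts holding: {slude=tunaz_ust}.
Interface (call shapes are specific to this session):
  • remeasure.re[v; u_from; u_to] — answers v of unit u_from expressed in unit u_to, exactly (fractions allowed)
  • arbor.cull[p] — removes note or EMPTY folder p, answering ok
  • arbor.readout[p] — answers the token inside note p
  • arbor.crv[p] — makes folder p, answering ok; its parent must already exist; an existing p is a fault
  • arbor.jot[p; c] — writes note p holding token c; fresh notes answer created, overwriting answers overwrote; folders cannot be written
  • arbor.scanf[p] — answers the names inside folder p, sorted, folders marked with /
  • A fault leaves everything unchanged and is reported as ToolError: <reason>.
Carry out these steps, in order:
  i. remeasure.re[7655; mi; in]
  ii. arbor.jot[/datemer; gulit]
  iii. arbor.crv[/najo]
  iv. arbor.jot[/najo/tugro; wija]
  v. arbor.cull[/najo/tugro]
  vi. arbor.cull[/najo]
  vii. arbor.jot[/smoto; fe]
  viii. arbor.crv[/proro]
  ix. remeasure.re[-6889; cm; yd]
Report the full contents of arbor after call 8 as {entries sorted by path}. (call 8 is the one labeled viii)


Answer: {datemer=gulit, proro/, slude=tunaz_ust, smoto=fe}

Derivation:
-- re(v→7655, u_from→mi, u_to→in) == 485020800
-- jot(p→/datemer, c→gulit) == created
-- crv(p→/najo) == ok
-- jot(p→/najo/tugro, c→wija) == created
-- cull(p→/najo/tugro) == ok
-- cull(p→/najo) == ok
-- jot(p→/smoto, c→fe) == created
-- crv(p→/proro) == ok
-- re(v→-6889, u_from→cm, u_to→yd) == -172225/2286


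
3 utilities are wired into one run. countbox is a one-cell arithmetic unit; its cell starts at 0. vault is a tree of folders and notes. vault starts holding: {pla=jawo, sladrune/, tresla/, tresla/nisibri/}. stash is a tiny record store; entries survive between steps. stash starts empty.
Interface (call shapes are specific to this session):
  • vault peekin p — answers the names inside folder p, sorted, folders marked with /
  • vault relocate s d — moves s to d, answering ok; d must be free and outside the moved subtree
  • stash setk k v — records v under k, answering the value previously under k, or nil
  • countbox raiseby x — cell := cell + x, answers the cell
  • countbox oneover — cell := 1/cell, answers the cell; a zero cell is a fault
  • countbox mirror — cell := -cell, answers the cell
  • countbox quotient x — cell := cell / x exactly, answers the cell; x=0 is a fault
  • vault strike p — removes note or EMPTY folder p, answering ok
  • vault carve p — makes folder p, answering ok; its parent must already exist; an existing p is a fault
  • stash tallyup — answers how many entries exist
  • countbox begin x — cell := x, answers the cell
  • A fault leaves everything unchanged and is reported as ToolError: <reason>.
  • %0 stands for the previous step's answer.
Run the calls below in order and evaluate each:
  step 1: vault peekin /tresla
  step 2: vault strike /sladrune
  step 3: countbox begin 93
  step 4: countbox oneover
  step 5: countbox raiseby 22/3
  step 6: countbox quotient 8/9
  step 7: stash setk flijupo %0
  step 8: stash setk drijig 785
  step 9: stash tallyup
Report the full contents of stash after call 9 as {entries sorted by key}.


-> vault peekin(p: /tresla)
<- [nisibri/]
-> vault strike(p: /sladrune)
<- ok
-> countbox begin(x: 93)
<- 93
-> countbox oneover()
<- 1/93
-> countbox raiseby(x: 22/3)
<- 683/93
-> countbox quotient(x: 8/9)
<- 2049/248
-> stash setk(k: flijupo, v: %0)
<- nil
-> stash setk(k: drijig, v: 785)
<- nil
-> stash tallyup()
<- 2

Answer: {drijig=785, flijupo=2049/248}


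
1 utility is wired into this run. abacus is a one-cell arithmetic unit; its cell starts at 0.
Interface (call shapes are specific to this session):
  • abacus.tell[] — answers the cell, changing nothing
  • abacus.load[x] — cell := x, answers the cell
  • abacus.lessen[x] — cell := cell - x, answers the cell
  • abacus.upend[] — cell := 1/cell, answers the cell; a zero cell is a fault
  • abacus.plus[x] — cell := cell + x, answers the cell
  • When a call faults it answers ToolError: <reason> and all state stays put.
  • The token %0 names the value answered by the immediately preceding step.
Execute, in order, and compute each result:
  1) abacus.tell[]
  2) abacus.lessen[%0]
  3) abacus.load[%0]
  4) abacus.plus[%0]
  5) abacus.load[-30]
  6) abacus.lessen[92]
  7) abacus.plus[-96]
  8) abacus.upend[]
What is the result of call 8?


Answer: -1/218

Derivation:
// abacus.tell() : 0
// abacus.lessen(x: %0) : 0
// abacus.load(x: %0) : 0
// abacus.plus(x: %0) : 0
// abacus.load(x: -30) : -30
// abacus.lessen(x: 92) : -122
// abacus.plus(x: -96) : -218
// abacus.upend() : -1/218


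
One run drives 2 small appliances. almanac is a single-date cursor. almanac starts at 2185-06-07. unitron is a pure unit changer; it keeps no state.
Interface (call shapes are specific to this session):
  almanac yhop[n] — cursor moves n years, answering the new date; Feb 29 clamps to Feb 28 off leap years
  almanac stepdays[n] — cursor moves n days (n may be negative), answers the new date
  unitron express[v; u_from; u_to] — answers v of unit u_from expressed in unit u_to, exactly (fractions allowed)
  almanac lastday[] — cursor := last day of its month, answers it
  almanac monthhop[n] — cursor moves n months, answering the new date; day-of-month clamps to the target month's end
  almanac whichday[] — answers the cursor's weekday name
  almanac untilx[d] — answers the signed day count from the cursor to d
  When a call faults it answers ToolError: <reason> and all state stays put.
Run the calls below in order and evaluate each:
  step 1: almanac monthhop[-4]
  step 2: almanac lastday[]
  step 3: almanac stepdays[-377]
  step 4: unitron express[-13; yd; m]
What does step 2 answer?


% almanac monthhop n=-4
  2185-02-07
% almanac lastday
  2185-02-28
% almanac stepdays n=-377
  2184-02-17
% unitron express v=-13 u_from=yd u_to=m
  -14859/1250

Answer: 2185-02-28


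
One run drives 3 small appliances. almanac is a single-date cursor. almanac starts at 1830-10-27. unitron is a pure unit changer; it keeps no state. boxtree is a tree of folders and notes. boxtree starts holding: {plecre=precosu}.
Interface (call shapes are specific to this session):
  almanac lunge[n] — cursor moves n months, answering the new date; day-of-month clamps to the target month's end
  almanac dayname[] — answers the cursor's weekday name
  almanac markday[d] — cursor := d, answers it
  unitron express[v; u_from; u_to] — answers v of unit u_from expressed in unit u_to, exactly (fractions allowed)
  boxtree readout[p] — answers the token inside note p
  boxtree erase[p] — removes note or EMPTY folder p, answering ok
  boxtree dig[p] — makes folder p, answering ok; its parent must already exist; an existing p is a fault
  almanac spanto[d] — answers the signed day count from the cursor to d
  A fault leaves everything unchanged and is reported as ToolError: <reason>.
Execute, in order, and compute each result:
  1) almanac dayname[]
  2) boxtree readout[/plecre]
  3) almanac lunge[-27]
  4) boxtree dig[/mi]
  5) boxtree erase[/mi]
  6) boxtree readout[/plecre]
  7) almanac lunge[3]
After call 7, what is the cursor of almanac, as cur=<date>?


Answer: cur=1828-10-27

Derivation:
Calling almanac dayname: Wednesday.
Now I run boxtree readout(p=/plecre), — result: precosu.
I call almanac lunge(n=-27), and get 1828-07-27.
I try boxtree dig(p=/mi), and observe ok.
Then boxtree erase(p=/mi), which returns ok.
I call boxtree readout(p=/plecre), yielding precosu.
I call almanac lunge(n=3), and get 1828-10-27.


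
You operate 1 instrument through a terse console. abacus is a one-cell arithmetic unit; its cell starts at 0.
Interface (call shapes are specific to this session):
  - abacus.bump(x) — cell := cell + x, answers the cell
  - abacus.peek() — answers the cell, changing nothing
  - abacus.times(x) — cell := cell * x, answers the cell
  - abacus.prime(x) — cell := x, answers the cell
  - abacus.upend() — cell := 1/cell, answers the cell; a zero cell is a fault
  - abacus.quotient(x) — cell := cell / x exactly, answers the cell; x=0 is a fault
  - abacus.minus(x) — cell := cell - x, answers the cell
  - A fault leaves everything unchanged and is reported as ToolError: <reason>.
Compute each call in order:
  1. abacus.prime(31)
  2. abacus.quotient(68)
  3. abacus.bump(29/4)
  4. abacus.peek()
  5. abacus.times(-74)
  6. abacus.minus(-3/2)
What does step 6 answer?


Answer: -19337/34

Derivation:
>>> abacus.prime x→31
:: 31
>>> abacus.quotient x→68
:: 31/68
>>> abacus.bump x→29/4
:: 131/17
>>> abacus.peek
:: 131/17
>>> abacus.times x→-74
:: -9694/17
>>> abacus.minus x→-3/2
:: -19337/34


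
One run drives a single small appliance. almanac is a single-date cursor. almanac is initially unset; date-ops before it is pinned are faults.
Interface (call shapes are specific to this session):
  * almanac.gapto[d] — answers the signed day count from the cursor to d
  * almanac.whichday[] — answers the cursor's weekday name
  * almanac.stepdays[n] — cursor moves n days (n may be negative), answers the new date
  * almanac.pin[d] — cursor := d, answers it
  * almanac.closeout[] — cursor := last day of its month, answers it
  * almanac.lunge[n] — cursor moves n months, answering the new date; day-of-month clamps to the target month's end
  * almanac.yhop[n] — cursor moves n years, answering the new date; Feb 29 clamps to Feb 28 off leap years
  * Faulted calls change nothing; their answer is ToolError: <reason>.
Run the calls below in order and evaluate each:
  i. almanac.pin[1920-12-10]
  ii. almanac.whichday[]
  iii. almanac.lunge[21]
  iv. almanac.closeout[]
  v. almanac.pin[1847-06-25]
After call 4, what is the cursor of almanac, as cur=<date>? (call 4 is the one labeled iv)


# 1. pin(1920-12-10) : 1920-12-10
# 2. whichday() : Friday
# 3. lunge(21) : 1922-09-10
# 4. closeout() : 1922-09-30
# 5. pin(1847-06-25) : 1847-06-25

Answer: cur=1922-09-30


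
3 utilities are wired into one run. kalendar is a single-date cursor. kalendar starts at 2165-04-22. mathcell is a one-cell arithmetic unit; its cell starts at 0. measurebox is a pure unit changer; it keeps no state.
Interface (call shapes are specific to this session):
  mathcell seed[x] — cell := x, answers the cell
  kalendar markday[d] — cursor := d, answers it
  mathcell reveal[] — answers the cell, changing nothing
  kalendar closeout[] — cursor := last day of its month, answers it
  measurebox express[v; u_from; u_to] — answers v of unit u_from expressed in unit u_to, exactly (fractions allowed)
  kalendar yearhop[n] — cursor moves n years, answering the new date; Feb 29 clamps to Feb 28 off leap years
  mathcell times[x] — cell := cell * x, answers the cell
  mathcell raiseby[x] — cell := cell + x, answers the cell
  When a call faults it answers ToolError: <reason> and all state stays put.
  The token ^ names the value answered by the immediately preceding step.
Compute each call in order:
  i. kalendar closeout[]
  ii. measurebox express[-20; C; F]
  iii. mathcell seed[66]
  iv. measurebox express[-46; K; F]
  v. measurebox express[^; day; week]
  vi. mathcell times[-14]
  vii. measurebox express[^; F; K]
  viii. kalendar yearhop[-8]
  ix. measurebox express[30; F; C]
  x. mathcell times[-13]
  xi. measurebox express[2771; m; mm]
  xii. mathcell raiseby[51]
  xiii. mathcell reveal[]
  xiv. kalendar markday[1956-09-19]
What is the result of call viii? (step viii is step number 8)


Answer: 2157-04-30

Derivation:
~$ kalendar closeout
:: 2165-04-30
~$ measurebox express v='-20' u_from='C' u_to='F'
:: -4
~$ mathcell seed x='66'
:: 66
~$ measurebox express v='-46' u_from='K' u_to='F'
:: -54247/100
~$ measurebox express v='^' u_from='day' u_to='week'
:: -54247/700
~$ mathcell times x='-14'
:: -924
~$ measurebox express v='^' u_from='F' u_to='K'
:: -46433/180
~$ kalendar yearhop n='-8'
:: 2157-04-30
~$ measurebox express v='30' u_from='F' u_to='C'
:: -10/9
~$ mathcell times x='-13'
:: 12012
~$ measurebox express v='2771' u_from='m' u_to='mm'
:: 2771000
~$ mathcell raiseby x='51'
:: 12063
~$ mathcell reveal
:: 12063
~$ kalendar markday d='1956-09-19'
:: 1956-09-19


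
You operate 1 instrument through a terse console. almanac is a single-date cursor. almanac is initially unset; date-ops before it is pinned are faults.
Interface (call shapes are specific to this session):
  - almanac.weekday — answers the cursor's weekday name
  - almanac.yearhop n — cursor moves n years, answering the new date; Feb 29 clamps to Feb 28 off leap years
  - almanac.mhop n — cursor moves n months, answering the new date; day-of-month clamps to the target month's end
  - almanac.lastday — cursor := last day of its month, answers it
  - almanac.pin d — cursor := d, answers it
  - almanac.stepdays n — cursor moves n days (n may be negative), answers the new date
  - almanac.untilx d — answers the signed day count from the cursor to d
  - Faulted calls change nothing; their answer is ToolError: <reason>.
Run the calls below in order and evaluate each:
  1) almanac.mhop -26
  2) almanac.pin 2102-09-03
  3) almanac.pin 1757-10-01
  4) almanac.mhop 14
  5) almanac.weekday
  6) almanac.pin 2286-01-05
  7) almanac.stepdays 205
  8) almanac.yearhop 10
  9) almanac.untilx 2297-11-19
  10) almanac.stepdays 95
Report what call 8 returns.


Answer: 2296-07-29

Derivation:
I run almanac.mhop using n: -26, → ToolError: no date set.
Then almanac.pin using d: 2102-09-03: 2102-09-03.
I try almanac.pin using d: 1757-10-01, and get 1757-10-01.
Invoking almanac.mhop using n: 14, yielding 1758-12-01.
I use almanac.weekday, — result: Friday.
Invoking almanac.pin using d: 2286-01-05, and get 2286-01-05.
Invoking almanac.stepdays using n: 205, — result: 2286-07-29.
I try almanac.yearhop using n: 10, — result: 2296-07-29.
Then almanac.untilx using d: 2297-11-19, yielding 478.
I use almanac.stepdays using n: 95: 2296-11-01.


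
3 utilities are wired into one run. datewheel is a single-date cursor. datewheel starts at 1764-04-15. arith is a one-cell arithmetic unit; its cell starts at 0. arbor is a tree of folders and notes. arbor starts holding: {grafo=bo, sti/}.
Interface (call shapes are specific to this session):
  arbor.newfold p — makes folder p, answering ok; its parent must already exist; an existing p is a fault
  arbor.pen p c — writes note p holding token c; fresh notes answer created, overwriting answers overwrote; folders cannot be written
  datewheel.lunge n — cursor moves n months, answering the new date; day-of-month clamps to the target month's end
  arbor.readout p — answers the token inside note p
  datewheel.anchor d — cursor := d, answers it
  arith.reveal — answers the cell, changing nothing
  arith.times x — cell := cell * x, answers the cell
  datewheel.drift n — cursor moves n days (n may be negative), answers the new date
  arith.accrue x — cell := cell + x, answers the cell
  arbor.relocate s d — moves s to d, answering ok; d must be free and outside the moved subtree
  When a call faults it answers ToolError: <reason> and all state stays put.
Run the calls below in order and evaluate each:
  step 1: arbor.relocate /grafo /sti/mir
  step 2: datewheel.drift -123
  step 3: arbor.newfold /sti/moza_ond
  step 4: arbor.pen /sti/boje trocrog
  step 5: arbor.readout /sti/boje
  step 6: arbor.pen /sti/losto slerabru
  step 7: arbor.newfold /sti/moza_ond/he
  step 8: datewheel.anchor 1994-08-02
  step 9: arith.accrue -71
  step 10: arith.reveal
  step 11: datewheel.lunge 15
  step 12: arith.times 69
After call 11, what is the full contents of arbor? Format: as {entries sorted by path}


Answer: {sti/, sti/boje=trocrog, sti/losto=slerabru, sti/mir=bo, sti/moza_ond/, sti/moza_ond/he/}

Derivation:
-> arbor.relocate(s=/grafo, d=/sti/mir)
<- ok
-> datewheel.drift(n=-123)
<- 1763-12-14
-> arbor.newfold(p=/sti/moza_ond)
<- ok
-> arbor.pen(p=/sti/boje, c=trocrog)
<- created
-> arbor.readout(p=/sti/boje)
<- trocrog
-> arbor.pen(p=/sti/losto, c=slerabru)
<- created
-> arbor.newfold(p=/sti/moza_ond/he)
<- ok
-> datewheel.anchor(d=1994-08-02)
<- 1994-08-02
-> arith.accrue(x=-71)
<- -71
-> arith.reveal()
<- -71
-> datewheel.lunge(n=15)
<- 1995-11-02
-> arith.times(x=69)
<- -4899


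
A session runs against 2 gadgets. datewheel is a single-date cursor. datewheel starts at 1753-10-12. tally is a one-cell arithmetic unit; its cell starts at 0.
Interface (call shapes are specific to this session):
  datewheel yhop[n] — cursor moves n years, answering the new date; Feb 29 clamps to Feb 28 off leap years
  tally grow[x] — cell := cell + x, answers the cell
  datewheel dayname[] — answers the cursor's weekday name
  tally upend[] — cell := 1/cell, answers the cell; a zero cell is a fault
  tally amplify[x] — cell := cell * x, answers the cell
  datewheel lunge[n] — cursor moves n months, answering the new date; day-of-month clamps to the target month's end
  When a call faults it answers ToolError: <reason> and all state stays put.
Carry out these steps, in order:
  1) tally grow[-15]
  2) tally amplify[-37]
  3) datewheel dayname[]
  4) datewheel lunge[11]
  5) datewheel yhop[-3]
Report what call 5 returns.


Answer: 1751-09-12

Derivation:
→ tally grow(x=-15)
← -15
→ tally amplify(x=-37)
← 555
→ datewheel dayname()
← Friday
→ datewheel lunge(n=11)
← 1754-09-12
→ datewheel yhop(n=-3)
← 1751-09-12


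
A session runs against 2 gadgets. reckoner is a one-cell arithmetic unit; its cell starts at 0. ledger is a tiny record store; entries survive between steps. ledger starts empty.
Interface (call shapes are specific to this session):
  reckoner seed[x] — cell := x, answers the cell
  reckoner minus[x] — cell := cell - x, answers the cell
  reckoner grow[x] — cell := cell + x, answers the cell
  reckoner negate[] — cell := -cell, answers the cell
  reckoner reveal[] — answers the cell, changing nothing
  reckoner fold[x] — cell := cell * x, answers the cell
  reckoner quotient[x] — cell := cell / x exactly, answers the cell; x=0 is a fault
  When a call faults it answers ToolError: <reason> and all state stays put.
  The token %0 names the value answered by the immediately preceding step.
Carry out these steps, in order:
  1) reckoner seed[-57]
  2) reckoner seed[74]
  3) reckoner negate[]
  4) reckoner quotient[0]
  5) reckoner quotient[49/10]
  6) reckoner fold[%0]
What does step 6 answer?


Answer: 547600/2401

Derivation:
# reckoner seed(-57) -> -57
# reckoner seed(74) -> 74
# reckoner negate() -> -74
# reckoner quotient(0) -> ToolError: division by zero
# reckoner quotient(49/10) -> -740/49
# reckoner fold(%0) -> 547600/2401


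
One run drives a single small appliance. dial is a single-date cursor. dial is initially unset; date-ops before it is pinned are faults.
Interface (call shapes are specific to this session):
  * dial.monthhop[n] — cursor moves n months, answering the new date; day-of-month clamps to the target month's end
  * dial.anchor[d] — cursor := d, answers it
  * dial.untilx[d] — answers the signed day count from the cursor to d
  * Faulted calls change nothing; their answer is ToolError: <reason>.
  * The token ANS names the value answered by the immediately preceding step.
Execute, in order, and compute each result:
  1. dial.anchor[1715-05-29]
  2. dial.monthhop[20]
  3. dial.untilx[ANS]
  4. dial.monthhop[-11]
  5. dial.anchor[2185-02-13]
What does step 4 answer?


Answer: 1716-02-29

Derivation:
Then dial.anchor using d='1715-05-29': 1715-05-29.
I call dial.monthhop using n='20', and observe 1717-01-29.
Calling dial.untilx using d='ANS', and observe 0.
I try dial.monthhop using n='-11', → 1716-02-29.
I invoke dial.anchor using d='2185-02-13', — result: 2185-02-13.


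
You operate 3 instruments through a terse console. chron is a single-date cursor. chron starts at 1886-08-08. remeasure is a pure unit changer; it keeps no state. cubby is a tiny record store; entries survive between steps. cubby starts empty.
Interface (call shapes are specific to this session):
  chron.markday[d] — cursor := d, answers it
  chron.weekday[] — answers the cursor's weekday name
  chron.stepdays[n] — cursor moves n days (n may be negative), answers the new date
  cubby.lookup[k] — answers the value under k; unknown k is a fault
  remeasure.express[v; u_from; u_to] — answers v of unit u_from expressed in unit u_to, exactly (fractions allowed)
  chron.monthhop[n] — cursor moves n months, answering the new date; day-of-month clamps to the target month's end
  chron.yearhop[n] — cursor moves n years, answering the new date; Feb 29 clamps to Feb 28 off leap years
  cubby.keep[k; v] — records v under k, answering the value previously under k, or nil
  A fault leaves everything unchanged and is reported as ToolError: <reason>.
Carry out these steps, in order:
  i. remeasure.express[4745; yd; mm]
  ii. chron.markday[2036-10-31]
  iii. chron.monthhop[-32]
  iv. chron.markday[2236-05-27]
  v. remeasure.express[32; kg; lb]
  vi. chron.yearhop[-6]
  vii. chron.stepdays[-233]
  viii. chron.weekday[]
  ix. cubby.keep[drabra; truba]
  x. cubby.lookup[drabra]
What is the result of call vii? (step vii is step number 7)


Answer: 2229-10-06

Derivation:
I run express(v=4745, u_from=yd, u_to=mm), → 4338828.
Next I call markday(d=2036-10-31), → 2036-10-31.
I call monthhop(n=-32), → 2034-02-28.
I run markday(d=2236-05-27), giving 2236-05-27.
I try express(v=32, u_from=kg, u_to=lb), yielding 3200000000/45359237.
Using yearhop(n=-6): 2230-05-27.
Invoking stepdays(n=-233), yielding 2229-10-06.
Now I run weekday, which returns Tuesday.
Invoking keep(k=drabra, v=truba), and observe nil.
I try lookup(k=drabra): truba.


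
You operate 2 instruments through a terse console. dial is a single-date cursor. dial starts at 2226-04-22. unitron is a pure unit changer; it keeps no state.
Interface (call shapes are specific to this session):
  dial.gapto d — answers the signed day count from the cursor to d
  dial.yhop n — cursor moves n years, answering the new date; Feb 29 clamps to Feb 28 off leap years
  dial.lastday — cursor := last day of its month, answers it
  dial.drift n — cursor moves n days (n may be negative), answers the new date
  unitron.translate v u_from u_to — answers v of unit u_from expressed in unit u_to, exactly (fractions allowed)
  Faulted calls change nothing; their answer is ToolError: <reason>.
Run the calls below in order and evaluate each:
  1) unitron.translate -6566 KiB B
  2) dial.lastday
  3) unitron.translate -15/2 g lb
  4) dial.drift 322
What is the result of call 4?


CALL translate[v=-6566; u_from=KiB; u_to=B]
RET  -6723584
CALL lastday[]
RET  2226-04-30
CALL translate[v=-15/2; u_from=g; u_to=lb]
RET  -750000/45359237
CALL drift[n=322]
RET  2227-03-18

Answer: 2227-03-18


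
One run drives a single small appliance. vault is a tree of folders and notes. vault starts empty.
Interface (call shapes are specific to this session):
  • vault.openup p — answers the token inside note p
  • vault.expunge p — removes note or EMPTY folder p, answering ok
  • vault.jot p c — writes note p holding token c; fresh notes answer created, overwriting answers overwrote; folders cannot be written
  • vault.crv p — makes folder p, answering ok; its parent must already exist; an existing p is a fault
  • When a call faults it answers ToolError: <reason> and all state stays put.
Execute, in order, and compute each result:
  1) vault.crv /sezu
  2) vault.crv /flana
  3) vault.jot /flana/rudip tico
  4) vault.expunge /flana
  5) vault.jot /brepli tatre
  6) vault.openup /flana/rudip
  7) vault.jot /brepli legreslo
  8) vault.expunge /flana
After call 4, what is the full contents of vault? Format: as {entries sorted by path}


-- crv(p=/sezu) -> ok
-- crv(p=/flana) -> ok
-- jot(p=/flana/rudip, c=tico) -> created
-- expunge(p=/flana) -> ToolError: not empty
-- jot(p=/brepli, c=tatre) -> created
-- openup(p=/flana/rudip) -> tico
-- jot(p=/brepli, c=legreslo) -> overwrote
-- expunge(p=/flana) -> ToolError: not empty

Answer: {flana/, flana/rudip=tico, sezu/}


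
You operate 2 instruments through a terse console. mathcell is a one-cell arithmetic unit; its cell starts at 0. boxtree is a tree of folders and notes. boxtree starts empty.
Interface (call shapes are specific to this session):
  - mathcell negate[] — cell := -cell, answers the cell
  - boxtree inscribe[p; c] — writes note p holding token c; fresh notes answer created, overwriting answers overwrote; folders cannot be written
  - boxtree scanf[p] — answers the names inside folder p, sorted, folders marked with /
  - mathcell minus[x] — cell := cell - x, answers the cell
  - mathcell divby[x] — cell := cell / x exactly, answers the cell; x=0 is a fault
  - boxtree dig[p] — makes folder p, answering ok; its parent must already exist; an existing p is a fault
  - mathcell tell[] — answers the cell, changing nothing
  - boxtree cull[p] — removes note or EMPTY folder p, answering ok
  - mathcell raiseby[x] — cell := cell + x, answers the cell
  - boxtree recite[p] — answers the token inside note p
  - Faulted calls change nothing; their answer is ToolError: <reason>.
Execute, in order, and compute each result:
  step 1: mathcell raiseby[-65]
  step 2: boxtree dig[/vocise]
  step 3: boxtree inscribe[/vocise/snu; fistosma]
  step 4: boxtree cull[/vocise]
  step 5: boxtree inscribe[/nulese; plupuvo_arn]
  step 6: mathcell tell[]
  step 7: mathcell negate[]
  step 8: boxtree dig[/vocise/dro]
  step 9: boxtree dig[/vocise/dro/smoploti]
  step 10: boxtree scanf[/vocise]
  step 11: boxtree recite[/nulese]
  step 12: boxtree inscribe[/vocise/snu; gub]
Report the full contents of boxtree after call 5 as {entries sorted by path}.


I try mathcell raiseby(x=-65), → -65.
I invoke boxtree dig(p=/vocise), and get ok.
Invoking boxtree inscribe(p=/vocise/snu, c=fistosma), and see created.
I use boxtree cull(p=/vocise), — result: ToolError: not empty.
Now I run boxtree inscribe(p=/nulese, c=plupuvo_arn), → created.
I call mathcell tell, giving -65.
Using mathcell negate(): 65.
I use boxtree dig(p=/vocise/dro), giving ok.
I try boxtree dig(p=/vocise/dro/smoploti), → ok.
I use boxtree scanf(p=/vocise): [dro/, snu].
I try boxtree recite(p=/nulese), which returns plupuvo_arn.
I use boxtree inscribe(p=/vocise/snu, c=gub), giving overwrote.

Answer: {nulese=plupuvo_arn, vocise/, vocise/snu=fistosma}


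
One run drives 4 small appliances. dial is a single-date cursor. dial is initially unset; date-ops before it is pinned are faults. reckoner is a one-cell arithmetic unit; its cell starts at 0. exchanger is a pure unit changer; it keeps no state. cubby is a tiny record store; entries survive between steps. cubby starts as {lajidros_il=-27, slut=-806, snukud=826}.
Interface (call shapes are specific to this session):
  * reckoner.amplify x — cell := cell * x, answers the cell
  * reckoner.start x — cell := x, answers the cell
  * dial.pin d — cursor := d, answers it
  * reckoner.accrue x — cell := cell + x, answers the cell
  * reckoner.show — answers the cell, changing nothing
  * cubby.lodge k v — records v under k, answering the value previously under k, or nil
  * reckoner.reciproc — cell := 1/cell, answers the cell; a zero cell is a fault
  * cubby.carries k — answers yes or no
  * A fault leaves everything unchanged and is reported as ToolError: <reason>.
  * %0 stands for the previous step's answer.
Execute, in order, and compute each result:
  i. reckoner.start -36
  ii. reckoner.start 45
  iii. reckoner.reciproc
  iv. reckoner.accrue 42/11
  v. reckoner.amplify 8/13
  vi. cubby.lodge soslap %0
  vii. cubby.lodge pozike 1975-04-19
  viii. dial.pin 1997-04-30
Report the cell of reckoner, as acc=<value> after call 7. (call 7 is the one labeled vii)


Answer: acc=15208/6435

Derivation:
Step: start[x: -36]
Result: -36
Step: start[x: 45]
Result: 45
Step: reciproc[]
Result: 1/45
Step: accrue[x: 42/11]
Result: 1901/495
Step: amplify[x: 8/13]
Result: 15208/6435
Step: lodge[k: soslap; v: %0]
Result: nil
Step: lodge[k: pozike; v: 1975-04-19]
Result: nil
Step: pin[d: 1997-04-30]
Result: 1997-04-30


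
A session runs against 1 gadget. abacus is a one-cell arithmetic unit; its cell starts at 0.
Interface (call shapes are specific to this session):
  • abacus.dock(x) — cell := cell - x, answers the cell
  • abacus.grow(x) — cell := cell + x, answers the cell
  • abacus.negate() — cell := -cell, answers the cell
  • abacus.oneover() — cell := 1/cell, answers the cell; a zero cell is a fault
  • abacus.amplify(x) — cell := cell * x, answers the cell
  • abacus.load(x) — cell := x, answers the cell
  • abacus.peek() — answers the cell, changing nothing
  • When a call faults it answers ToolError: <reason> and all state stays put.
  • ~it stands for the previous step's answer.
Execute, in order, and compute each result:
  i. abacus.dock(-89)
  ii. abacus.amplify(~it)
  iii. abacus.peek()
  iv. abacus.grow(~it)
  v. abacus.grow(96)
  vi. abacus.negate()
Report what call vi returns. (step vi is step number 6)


-- abacus.dock(x→-89) => 89
-- abacus.amplify(x→~it) => 7921
-- abacus.peek() => 7921
-- abacus.grow(x→~it) => 15842
-- abacus.grow(x→96) => 15938
-- abacus.negate() => -15938

Answer: -15938


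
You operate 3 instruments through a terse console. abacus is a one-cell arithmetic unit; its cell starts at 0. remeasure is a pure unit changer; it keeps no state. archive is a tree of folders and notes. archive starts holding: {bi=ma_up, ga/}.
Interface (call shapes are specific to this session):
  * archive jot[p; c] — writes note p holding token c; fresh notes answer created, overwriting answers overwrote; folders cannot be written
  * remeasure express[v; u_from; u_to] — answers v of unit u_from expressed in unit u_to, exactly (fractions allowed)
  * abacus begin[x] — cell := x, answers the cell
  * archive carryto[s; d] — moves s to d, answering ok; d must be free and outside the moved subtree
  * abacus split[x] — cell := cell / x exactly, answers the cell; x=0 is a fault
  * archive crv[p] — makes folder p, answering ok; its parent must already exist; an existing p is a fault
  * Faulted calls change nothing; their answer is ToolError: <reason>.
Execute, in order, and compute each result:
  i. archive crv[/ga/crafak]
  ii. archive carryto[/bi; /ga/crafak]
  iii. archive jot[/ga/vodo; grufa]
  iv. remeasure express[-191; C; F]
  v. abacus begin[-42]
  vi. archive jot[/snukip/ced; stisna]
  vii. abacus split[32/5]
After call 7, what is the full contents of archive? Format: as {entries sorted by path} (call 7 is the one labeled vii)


Answer: {bi=ma_up, ga/, ga/crafak/, ga/vodo=grufa}

Derivation:
Step: archive crv[/ga/crafak]
Result: ok
Step: archive carryto[/bi; /ga/crafak]
Result: ToolError: exists
Step: archive jot[/ga/vodo; grufa]
Result: created
Step: remeasure express[-191; C; F]
Result: -1559/5
Step: abacus begin[-42]
Result: -42
Step: archive jot[/snukip/ced; stisna]
Result: ToolError: no parent
Step: abacus split[32/5]
Result: -105/16


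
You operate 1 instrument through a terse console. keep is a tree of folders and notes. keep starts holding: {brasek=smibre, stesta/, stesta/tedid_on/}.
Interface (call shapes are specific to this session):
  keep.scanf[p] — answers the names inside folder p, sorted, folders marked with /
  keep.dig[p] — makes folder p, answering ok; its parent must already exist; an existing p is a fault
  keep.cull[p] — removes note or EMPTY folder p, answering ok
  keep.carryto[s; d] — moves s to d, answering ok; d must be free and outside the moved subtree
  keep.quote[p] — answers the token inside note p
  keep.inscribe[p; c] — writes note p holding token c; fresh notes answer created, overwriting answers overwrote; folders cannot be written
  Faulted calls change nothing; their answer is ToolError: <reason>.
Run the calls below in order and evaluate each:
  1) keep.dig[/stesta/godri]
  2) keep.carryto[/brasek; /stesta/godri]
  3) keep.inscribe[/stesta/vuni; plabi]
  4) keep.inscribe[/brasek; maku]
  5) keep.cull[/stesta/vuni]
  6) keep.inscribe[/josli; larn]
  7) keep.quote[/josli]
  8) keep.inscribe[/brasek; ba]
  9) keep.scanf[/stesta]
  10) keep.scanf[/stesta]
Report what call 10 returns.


Answer: [godri/, tedid_on/]

Derivation:
>>> keep.dig p: /stesta/godri
  ok
>>> keep.carryto s: /brasek d: /stesta/godri
  ToolError: exists
>>> keep.inscribe p: /stesta/vuni c: plabi
  created
>>> keep.inscribe p: /brasek c: maku
  overwrote
>>> keep.cull p: /stesta/vuni
  ok
>>> keep.inscribe p: /josli c: larn
  created
>>> keep.quote p: /josli
  larn
>>> keep.inscribe p: /brasek c: ba
  overwrote
>>> keep.scanf p: /stesta
  [godri/, tedid_on/]
>>> keep.scanf p: /stesta
  [godri/, tedid_on/]


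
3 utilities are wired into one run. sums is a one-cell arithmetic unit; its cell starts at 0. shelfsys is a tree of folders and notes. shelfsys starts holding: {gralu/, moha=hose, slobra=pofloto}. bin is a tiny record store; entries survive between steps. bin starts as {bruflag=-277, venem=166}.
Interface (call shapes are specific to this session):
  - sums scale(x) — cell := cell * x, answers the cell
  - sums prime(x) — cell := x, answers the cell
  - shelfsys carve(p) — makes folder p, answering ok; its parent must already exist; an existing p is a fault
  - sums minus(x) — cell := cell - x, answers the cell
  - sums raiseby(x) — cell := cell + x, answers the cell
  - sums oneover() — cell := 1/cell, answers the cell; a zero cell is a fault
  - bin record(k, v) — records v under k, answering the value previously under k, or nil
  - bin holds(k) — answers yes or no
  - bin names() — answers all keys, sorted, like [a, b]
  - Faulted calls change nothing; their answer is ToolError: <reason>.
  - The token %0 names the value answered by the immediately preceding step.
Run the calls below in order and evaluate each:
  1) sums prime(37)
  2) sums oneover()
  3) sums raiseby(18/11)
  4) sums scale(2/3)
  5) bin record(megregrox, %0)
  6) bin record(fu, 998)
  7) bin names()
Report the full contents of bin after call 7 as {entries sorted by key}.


Act: sums prime[x: 37]
Obs: 37
Act: sums oneover[]
Obs: 1/37
Act: sums raiseby[x: 18/11]
Obs: 677/407
Act: sums scale[x: 2/3]
Obs: 1354/1221
Act: bin record[k: megregrox; v: %0]
Obs: nil
Act: bin record[k: fu; v: 998]
Obs: nil
Act: bin names[]
Obs: [bruflag, fu, megregrox, venem]

Answer: {bruflag=-277, fu=998, megregrox=1354/1221, venem=166}
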